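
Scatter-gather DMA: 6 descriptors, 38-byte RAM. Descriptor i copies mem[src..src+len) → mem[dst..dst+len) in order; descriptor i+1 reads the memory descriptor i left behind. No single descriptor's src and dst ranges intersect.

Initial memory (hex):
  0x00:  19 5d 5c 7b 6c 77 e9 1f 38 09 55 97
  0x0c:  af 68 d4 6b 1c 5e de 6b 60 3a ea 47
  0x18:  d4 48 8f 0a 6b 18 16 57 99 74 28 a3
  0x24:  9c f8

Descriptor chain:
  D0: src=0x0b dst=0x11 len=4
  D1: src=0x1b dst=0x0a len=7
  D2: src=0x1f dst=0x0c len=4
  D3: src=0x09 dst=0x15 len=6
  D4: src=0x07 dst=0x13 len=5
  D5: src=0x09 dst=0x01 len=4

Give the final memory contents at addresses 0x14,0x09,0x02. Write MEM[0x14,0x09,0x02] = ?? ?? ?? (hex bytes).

MEM[0x14,0x09,0x02] = 38 09 0a

D0: mem[0x11..0x14] <- [97 af 68 d4]
D1: mem[0x0a..0x10] <- [0a 6b 18 16 57 99 74]
D2: mem[0x0c..0x0f] <- [57 99 74 28]
D3: mem[0x15..0x1a] <- [09 0a 6b 57 99 74]
D4: mem[0x13..0x17] <- [1f 38 09 0a 6b]
D5: mem[0x01..0x04] <- [09 0a 6b 57]
query mem[0x14]=0x38, mem[0x09]=0x09, mem[0x02]=0x0a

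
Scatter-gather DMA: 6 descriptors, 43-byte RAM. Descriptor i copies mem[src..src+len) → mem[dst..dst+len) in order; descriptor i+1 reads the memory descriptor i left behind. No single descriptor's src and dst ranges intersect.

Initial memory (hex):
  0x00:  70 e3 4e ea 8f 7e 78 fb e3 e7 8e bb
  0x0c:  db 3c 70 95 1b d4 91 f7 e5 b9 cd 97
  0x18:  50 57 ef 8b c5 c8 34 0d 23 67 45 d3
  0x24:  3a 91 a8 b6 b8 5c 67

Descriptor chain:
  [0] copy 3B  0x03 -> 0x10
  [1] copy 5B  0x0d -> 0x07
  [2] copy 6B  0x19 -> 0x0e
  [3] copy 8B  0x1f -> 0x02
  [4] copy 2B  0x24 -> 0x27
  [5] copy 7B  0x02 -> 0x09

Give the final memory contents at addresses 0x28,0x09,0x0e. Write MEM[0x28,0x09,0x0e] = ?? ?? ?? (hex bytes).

D0: mem[0x10..0x12] <- [ea 8f 7e]
D1: mem[0x07..0x0b] <- [3c 70 95 ea 8f]
D2: mem[0x0e..0x13] <- [57 ef 8b c5 c8 34]
D3: mem[0x02..0x09] <- [0d 23 67 45 d3 3a 91 a8]
D4: mem[0x27..0x28] <- [3a 91]
D5: mem[0x09..0x0f] <- [0d 23 67 45 d3 3a 91]
query mem[0x28]=0x91, mem[0x09]=0x0d, mem[0x0e]=0x3a

MEM[0x28,0x09,0x0e] = 91 0d 3a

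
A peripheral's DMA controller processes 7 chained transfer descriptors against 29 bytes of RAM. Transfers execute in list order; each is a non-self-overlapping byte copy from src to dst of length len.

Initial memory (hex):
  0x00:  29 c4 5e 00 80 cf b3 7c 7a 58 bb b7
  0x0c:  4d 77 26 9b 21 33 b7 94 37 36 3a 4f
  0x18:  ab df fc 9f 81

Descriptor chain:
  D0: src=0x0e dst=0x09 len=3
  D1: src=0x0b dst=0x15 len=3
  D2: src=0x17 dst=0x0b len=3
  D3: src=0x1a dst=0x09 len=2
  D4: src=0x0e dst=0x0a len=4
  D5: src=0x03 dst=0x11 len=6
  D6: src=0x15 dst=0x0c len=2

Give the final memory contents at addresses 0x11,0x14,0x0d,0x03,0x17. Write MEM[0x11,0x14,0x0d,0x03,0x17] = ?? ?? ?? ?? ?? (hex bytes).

  after D0: wrote 3B at 0x09 = 269b21
  after D1: wrote 3B at 0x15 = 214d77
  after D2: wrote 3B at 0x0b = 77abdf
  after D3: wrote 2B at 0x09 = fc9f
  after D4: wrote 4B at 0x0a = 269b2133
  after D5: wrote 6B at 0x11 = 0080cfb37c7a
  after D6: wrote 2B at 0x0c = 7c7a
query mem[0x11]=0x00, mem[0x14]=0xb3, mem[0x0d]=0x7a, mem[0x03]=0x00, mem[0x17]=0x77

MEM[0x11,0x14,0x0d,0x03,0x17] = 00 b3 7a 00 77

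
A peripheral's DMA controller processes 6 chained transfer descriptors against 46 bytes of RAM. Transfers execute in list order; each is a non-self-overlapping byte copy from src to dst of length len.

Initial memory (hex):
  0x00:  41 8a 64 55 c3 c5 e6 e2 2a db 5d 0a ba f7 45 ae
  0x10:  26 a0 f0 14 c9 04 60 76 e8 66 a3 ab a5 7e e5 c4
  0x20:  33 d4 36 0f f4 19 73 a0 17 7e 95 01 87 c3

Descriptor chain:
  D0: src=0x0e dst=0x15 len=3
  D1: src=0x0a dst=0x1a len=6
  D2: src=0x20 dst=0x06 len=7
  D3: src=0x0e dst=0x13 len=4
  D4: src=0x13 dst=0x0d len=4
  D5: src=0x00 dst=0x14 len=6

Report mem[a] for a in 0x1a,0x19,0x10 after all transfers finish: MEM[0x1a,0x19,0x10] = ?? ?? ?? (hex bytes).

#0 dst[0x15+3] := {0x45,0xae,0x26}
#1 dst[0x1a+6] := {0x5d,0x0a,0xba,0xf7,0x45,0xae}
#2 dst[0x06+7] := {0x33,0xd4,0x36,0x0f,0xf4,0x19,0x73}
#3 dst[0x13+4] := {0x45,0xae,0x26,0xa0}
#4 dst[0x0d+4] := {0x45,0xae,0x26,0xa0}
#5 dst[0x14+6] := {0x41,0x8a,0x64,0x55,0xc3,0xc5}
query mem[0x1a]=0x5d, mem[0x19]=0xc5, mem[0x10]=0xa0

MEM[0x1a,0x19,0x10] = 5d c5 a0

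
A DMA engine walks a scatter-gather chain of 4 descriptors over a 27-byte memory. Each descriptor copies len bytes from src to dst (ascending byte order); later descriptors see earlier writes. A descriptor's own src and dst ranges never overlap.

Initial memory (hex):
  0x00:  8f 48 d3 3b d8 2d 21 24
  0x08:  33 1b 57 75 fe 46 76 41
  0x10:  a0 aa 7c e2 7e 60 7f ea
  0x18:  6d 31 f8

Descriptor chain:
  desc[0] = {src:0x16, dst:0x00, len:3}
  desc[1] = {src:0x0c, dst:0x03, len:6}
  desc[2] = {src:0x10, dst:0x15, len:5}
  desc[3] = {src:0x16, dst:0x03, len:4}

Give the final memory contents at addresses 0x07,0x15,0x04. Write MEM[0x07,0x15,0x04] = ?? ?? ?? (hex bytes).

MEM[0x07,0x15,0x04] = a0 a0 7c

D0: mem[0x00..0x02] <- [7f ea 6d]
D1: mem[0x03..0x08] <- [fe 46 76 41 a0 aa]
D2: mem[0x15..0x19] <- [a0 aa 7c e2 7e]
D3: mem[0x03..0x06] <- [aa 7c e2 7e]
query mem[0x07]=0xa0, mem[0x15]=0xa0, mem[0x04]=0x7c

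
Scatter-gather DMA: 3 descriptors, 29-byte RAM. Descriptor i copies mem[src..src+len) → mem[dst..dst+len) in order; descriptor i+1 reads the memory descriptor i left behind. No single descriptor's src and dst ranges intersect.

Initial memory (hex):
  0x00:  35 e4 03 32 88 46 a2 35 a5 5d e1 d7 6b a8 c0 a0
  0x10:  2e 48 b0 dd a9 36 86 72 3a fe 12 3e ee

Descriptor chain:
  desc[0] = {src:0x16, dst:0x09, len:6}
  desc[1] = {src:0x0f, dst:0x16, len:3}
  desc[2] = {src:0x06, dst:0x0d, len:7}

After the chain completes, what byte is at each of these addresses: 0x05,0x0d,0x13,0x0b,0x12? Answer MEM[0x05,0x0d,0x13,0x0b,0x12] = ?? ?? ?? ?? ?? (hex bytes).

MEM[0x05,0x0d,0x13,0x0b,0x12] = 46 a2 fe 3a 3a

D0: mem[0x09..0x0e] <- [86 72 3a fe 12 3e]
D1: mem[0x16..0x18] <- [a0 2e 48]
D2: mem[0x0d..0x13] <- [a2 35 a5 86 72 3a fe]
query mem[0x05]=0x46, mem[0x0d]=0xa2, mem[0x13]=0xfe, mem[0x0b]=0x3a, mem[0x12]=0x3a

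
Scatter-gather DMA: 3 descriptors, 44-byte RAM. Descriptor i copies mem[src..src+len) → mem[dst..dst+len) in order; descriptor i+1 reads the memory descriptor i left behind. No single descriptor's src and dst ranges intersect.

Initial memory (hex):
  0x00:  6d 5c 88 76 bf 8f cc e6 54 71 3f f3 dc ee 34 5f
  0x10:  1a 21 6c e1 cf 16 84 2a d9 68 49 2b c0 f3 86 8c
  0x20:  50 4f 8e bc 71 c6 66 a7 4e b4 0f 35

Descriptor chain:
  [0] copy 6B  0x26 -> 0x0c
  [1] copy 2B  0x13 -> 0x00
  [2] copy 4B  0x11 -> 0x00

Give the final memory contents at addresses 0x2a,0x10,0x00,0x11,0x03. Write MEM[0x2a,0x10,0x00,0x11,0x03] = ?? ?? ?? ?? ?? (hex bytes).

MEM[0x2a,0x10,0x00,0x11,0x03] = 0f 0f 35 35 cf

D0: mem[0x0c..0x11] <- [66 a7 4e b4 0f 35]
D1: mem[0x00..0x01] <- [e1 cf]
D2: mem[0x00..0x03] <- [35 6c e1 cf]
query mem[0x2a]=0x0f, mem[0x10]=0x0f, mem[0x00]=0x35, mem[0x11]=0x35, mem[0x03]=0xcf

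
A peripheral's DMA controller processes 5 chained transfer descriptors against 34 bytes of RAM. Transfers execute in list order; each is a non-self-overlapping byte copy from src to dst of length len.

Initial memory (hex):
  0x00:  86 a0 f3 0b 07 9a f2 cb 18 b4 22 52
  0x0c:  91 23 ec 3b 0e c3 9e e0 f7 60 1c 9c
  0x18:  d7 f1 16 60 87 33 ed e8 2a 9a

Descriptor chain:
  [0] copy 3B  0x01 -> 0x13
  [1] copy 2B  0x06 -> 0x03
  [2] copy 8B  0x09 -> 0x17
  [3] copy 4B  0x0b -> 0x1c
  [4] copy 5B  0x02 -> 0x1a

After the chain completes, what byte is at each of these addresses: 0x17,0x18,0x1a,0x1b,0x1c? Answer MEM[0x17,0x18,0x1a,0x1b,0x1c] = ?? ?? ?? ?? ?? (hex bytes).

MEM[0x17,0x18,0x1a,0x1b,0x1c] = b4 22 f3 f2 cb

  after D0: wrote 3B at 0x13 = a0f30b
  after D1: wrote 2B at 0x03 = f2cb
  after D2: wrote 8B at 0x17 = b422529123ec3b0e
  after D3: wrote 4B at 0x1c = 529123ec
  after D4: wrote 5B at 0x1a = f3f2cb9af2
query mem[0x17]=0xb4, mem[0x18]=0x22, mem[0x1a]=0xf3, mem[0x1b]=0xf2, mem[0x1c]=0xcb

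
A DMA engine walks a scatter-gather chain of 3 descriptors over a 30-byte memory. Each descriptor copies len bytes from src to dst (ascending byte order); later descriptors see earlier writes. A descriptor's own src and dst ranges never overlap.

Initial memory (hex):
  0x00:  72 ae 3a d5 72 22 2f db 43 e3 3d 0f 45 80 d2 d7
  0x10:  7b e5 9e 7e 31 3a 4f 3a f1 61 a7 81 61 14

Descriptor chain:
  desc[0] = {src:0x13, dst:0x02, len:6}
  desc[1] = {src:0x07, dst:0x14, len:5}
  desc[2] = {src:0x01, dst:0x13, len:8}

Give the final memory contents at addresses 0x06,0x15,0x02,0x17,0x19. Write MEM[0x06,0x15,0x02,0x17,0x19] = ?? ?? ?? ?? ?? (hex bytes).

MEM[0x06,0x15,0x02,0x17,0x19] = 3a 31 7e 4f f1

[0] 0x13->0x02 len=6 : 7e 31 3a 4f 3a f1
[1] 0x07->0x14 len=5 : f1 43 e3 3d 0f
[2] 0x01->0x13 len=8 : ae 7e 31 3a 4f 3a f1 43
query mem[0x06]=0x3a, mem[0x15]=0x31, mem[0x02]=0x7e, mem[0x17]=0x4f, mem[0x19]=0xf1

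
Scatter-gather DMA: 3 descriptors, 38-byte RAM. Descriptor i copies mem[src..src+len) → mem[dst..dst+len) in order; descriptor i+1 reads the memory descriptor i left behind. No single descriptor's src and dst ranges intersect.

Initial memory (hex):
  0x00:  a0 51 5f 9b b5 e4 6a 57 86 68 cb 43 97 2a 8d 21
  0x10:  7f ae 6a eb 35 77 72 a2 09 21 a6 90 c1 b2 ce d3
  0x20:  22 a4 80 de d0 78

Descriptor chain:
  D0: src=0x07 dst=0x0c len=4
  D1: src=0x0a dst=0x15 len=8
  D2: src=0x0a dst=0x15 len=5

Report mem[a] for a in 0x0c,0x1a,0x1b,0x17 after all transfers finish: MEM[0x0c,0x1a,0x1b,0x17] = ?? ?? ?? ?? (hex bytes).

MEM[0x0c,0x1a,0x1b,0x17] = 57 cb 7f 57

D0: mem[0x0c..0x0f] <- [57 86 68 cb]
D1: mem[0x15..0x1c] <- [cb 43 57 86 68 cb 7f ae]
D2: mem[0x15..0x19] <- [cb 43 57 86 68]
query mem[0x0c]=0x57, mem[0x1a]=0xcb, mem[0x1b]=0x7f, mem[0x17]=0x57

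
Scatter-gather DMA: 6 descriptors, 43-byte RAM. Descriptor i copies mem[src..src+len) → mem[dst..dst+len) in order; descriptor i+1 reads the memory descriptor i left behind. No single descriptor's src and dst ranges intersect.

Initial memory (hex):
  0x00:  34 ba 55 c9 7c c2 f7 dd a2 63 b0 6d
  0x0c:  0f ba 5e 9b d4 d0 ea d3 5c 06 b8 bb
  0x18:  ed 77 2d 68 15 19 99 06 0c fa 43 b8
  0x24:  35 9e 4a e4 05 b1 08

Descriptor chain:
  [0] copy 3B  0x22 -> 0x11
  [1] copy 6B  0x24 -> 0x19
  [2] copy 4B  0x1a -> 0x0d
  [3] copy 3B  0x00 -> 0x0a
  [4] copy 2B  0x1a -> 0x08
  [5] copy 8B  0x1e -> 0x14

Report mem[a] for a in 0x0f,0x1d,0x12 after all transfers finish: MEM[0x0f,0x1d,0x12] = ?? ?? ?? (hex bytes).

MEM[0x0f,0x1d,0x12] = e4 05 b8

#0 dst[0x11+3] := {0x43,0xb8,0x35}
#1 dst[0x19+6] := {0x35,0x9e,0x4a,0xe4,0x05,0xb1}
#2 dst[0x0d+4] := {0x9e,0x4a,0xe4,0x05}
#3 dst[0x0a+3] := {0x34,0xba,0x55}
#4 dst[0x08+2] := {0x9e,0x4a}
#5 dst[0x14+8] := {0xb1,0x06,0x0c,0xfa,0x43,0xb8,0x35,0x9e}
query mem[0x0f]=0xe4, mem[0x1d]=0x05, mem[0x12]=0xb8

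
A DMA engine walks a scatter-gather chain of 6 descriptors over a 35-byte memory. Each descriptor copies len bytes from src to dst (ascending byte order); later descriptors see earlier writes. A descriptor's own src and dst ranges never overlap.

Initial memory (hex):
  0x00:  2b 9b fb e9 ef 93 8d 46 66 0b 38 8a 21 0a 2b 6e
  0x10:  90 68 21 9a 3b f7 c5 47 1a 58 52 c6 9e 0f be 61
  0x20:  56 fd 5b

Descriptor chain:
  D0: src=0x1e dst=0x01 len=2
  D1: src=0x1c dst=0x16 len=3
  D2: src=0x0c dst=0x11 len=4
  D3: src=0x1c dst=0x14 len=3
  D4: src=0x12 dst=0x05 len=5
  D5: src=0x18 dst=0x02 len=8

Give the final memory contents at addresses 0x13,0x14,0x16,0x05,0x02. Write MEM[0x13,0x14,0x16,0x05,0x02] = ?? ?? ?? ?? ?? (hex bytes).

MEM[0x13,0x14,0x16,0x05,0x02] = 2b 9e be c6 be

D0: mem[0x01..0x02] <- [be 61]
D1: mem[0x16..0x18] <- [9e 0f be]
D2: mem[0x11..0x14] <- [21 0a 2b 6e]
D3: mem[0x14..0x16] <- [9e 0f be]
D4: mem[0x05..0x09] <- [0a 2b 9e 0f be]
D5: mem[0x02..0x09] <- [be 58 52 c6 9e 0f be 61]
query mem[0x13]=0x2b, mem[0x14]=0x9e, mem[0x16]=0xbe, mem[0x05]=0xc6, mem[0x02]=0xbe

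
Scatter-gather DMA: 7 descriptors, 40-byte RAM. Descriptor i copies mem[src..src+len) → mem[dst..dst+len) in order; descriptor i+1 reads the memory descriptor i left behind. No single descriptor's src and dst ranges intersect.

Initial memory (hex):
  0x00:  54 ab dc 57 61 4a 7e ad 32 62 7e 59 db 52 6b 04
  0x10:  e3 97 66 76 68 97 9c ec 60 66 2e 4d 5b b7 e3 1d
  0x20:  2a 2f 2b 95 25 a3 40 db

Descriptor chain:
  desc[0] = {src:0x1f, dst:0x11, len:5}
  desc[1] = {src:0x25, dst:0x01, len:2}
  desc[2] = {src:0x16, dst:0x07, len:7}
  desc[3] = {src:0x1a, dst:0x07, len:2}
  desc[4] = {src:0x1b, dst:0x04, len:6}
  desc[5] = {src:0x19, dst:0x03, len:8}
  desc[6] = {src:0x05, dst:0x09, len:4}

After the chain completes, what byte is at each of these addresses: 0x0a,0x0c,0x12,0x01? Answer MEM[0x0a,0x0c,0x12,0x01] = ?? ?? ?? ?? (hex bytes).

MEM[0x0a,0x0c,0x12,0x01] = 5b e3 2a a3

  after D0: wrote 5B at 0x11 = 1d2a2f2b95
  after D1: wrote 2B at 0x01 = a340
  after D2: wrote 7B at 0x07 = 9cec60662e4d5b
  after D3: wrote 2B at 0x07 = 2e4d
  after D4: wrote 6B at 0x04 = 4d5bb7e31d2a
  after D5: wrote 8B at 0x03 = 662e4d5bb7e31d2a
  after D6: wrote 4B at 0x09 = 4d5bb7e3
query mem[0x0a]=0x5b, mem[0x0c]=0xe3, mem[0x12]=0x2a, mem[0x01]=0xa3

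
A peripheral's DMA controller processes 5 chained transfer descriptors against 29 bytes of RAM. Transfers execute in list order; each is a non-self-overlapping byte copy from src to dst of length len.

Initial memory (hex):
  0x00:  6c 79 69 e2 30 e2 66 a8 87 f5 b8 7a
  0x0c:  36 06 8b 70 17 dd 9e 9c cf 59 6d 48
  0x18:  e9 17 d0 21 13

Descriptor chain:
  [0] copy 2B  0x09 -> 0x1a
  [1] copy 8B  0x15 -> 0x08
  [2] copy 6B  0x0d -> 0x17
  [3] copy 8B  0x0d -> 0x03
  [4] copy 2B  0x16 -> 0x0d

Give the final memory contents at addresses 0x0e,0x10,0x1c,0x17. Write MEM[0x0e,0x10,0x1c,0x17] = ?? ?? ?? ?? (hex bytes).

MEM[0x0e,0x10,0x1c,0x17] = f5 17 9e f5

#0 dst[0x1a+2] := {0xf5,0xb8}
#1 dst[0x08+8] := {0x59,0x6d,0x48,0xe9,0x17,0xf5,0xb8,0x13}
#2 dst[0x17+6] := {0xf5,0xb8,0x13,0x17,0xdd,0x9e}
#3 dst[0x03+8] := {0xf5,0xb8,0x13,0x17,0xdd,0x9e,0x9c,0xcf}
#4 dst[0x0d+2] := {0x6d,0xf5}
query mem[0x0e]=0xf5, mem[0x10]=0x17, mem[0x1c]=0x9e, mem[0x17]=0xf5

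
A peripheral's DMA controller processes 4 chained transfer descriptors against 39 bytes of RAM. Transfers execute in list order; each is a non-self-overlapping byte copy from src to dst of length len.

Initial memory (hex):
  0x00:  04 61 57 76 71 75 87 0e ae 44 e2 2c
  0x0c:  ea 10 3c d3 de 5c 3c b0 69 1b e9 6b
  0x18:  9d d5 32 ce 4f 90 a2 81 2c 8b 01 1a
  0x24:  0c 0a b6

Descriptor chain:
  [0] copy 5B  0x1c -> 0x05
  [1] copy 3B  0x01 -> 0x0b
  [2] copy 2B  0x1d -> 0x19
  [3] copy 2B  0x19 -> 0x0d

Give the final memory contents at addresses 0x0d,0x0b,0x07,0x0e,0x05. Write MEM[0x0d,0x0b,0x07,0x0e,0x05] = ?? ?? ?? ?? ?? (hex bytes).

MEM[0x0d,0x0b,0x07,0x0e,0x05] = 90 61 a2 a2 4f

D0: mem[0x05..0x09] <- [4f 90 a2 81 2c]
D1: mem[0x0b..0x0d] <- [61 57 76]
D2: mem[0x19..0x1a] <- [90 a2]
D3: mem[0x0d..0x0e] <- [90 a2]
query mem[0x0d]=0x90, mem[0x0b]=0x61, mem[0x07]=0xa2, mem[0x0e]=0xa2, mem[0x05]=0x4f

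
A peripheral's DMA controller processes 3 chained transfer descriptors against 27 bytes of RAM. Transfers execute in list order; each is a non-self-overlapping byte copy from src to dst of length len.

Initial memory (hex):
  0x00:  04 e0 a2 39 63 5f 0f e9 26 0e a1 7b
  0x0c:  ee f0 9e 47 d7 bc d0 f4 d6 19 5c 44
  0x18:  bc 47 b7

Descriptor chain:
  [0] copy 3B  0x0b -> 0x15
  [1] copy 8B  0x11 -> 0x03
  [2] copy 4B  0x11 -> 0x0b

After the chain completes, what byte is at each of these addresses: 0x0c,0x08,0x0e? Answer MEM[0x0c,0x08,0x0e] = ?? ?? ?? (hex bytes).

  after D0: wrote 3B at 0x15 = 7beef0
  after D1: wrote 8B at 0x03 = bcd0f4d67beef0bc
  after D2: wrote 4B at 0x0b = bcd0f4d6
query mem[0x0c]=0xd0, mem[0x08]=0xee, mem[0x0e]=0xd6

MEM[0x0c,0x08,0x0e] = d0 ee d6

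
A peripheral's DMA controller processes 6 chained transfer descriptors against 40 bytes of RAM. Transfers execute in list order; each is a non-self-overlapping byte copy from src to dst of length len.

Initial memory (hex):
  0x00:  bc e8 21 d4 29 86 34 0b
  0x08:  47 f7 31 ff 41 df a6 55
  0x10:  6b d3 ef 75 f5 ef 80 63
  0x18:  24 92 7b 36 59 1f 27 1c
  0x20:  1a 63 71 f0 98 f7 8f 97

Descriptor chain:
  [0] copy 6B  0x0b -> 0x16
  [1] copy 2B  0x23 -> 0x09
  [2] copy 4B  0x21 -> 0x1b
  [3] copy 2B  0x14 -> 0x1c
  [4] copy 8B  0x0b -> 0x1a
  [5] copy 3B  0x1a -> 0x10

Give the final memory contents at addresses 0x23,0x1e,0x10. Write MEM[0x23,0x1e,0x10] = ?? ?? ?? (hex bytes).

D0: mem[0x16..0x1b] <- [ff 41 df a6 55 6b]
D1: mem[0x09..0x0a] <- [f0 98]
D2: mem[0x1b..0x1e] <- [63 71 f0 98]
D3: mem[0x1c..0x1d] <- [f5 ef]
D4: mem[0x1a..0x21] <- [ff 41 df a6 55 6b d3 ef]
D5: mem[0x10..0x12] <- [ff 41 df]
query mem[0x23]=0xf0, mem[0x1e]=0x55, mem[0x10]=0xff

MEM[0x23,0x1e,0x10] = f0 55 ff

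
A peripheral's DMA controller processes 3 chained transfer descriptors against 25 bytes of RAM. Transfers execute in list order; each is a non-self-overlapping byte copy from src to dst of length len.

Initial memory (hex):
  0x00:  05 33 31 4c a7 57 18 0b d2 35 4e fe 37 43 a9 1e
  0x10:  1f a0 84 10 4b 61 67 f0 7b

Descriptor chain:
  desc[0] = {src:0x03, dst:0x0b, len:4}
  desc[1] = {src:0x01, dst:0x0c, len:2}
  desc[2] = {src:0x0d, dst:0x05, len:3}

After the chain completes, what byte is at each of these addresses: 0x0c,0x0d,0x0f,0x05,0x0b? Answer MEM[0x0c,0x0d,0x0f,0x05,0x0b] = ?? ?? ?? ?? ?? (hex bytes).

  after D0: wrote 4B at 0x0b = 4ca75718
  after D1: wrote 2B at 0x0c = 3331
  after D2: wrote 3B at 0x05 = 31181e
query mem[0x0c]=0x33, mem[0x0d]=0x31, mem[0x0f]=0x1e, mem[0x05]=0x31, mem[0x0b]=0x4c

MEM[0x0c,0x0d,0x0f,0x05,0x0b] = 33 31 1e 31 4c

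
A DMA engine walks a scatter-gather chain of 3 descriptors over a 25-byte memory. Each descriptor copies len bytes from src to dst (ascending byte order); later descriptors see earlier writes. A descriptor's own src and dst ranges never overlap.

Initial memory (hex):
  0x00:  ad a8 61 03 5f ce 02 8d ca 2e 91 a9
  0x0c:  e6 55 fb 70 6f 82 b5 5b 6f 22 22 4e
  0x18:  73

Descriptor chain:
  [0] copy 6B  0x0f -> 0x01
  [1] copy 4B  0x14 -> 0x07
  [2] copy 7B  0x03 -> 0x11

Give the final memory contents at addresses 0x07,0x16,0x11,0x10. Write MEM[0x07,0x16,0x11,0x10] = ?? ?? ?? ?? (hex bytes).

MEM[0x07,0x16,0x11,0x10] = 6f 22 82 6f

  after D0: wrote 6B at 0x01 = 706f82b55b6f
  after D1: wrote 4B at 0x07 = 6f22224e
  after D2: wrote 7B at 0x11 = 82b55b6f6f2222
query mem[0x07]=0x6f, mem[0x16]=0x22, mem[0x11]=0x82, mem[0x10]=0x6f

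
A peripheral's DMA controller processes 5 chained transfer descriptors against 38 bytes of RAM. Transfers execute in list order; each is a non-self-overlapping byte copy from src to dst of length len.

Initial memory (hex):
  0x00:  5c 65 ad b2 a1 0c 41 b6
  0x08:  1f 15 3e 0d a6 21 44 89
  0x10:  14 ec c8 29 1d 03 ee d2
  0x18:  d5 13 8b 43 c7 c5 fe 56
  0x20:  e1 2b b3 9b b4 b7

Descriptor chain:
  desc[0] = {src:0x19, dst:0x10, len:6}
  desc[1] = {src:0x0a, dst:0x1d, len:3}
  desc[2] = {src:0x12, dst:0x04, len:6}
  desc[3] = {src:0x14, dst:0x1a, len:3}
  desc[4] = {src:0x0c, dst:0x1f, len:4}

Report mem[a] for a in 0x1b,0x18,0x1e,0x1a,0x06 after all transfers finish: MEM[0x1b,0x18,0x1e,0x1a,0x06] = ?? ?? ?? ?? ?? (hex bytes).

MEM[0x1b,0x18,0x1e,0x1a,0x06] = fe d5 0d c5 c5

[0] 0x19->0x10 len=6 : 13 8b 43 c7 c5 fe
[1] 0x0a->0x1d len=3 : 3e 0d a6
[2] 0x12->0x04 len=6 : 43 c7 c5 fe ee d2
[3] 0x14->0x1a len=3 : c5 fe ee
[4] 0x0c->0x1f len=4 : a6 21 44 89
query mem[0x1b]=0xfe, mem[0x18]=0xd5, mem[0x1e]=0x0d, mem[0x1a]=0xc5, mem[0x06]=0xc5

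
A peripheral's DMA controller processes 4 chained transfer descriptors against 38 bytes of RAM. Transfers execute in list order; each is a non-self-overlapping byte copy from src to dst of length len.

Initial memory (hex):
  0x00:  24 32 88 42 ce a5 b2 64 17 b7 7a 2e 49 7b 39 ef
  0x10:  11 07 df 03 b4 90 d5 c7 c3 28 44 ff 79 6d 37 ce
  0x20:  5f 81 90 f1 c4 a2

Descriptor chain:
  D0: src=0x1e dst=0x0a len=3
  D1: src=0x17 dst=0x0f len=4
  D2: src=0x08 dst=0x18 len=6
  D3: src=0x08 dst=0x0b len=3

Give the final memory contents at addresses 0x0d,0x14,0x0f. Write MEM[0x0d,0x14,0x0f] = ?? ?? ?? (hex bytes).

D0: mem[0x0a..0x0c] <- [37 ce 5f]
D1: mem[0x0f..0x12] <- [c7 c3 28 44]
D2: mem[0x18..0x1d] <- [17 b7 37 ce 5f 7b]
D3: mem[0x0b..0x0d] <- [17 b7 37]
query mem[0x0d]=0x37, mem[0x14]=0xb4, mem[0x0f]=0xc7

MEM[0x0d,0x14,0x0f] = 37 b4 c7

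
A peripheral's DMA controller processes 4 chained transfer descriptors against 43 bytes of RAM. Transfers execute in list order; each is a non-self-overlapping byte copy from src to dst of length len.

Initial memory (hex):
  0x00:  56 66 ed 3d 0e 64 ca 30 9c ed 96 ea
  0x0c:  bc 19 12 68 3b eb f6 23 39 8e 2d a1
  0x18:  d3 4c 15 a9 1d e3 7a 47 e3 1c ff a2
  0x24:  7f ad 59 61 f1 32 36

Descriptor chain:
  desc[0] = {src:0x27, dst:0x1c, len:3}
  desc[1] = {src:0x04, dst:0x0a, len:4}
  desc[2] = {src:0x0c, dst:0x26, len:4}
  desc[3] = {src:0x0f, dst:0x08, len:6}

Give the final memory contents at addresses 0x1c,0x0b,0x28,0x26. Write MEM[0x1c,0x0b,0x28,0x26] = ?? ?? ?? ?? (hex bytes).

MEM[0x1c,0x0b,0x28,0x26] = 61 f6 12 ca

#0 dst[0x1c+3] := {0x61,0xf1,0x32}
#1 dst[0x0a+4] := {0x0e,0x64,0xca,0x30}
#2 dst[0x26+4] := {0xca,0x30,0x12,0x68}
#3 dst[0x08+6] := {0x68,0x3b,0xeb,0xf6,0x23,0x39}
query mem[0x1c]=0x61, mem[0x0b]=0xf6, mem[0x28]=0x12, mem[0x26]=0xca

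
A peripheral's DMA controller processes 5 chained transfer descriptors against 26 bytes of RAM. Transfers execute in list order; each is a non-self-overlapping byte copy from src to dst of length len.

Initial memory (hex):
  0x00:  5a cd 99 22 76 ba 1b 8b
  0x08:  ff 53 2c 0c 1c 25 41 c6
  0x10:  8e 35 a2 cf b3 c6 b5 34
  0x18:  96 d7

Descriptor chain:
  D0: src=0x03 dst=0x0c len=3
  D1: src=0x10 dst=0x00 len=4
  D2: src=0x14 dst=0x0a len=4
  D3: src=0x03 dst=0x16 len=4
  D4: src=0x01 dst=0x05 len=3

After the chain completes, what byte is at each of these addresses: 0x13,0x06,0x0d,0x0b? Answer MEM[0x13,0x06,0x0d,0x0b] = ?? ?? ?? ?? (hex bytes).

MEM[0x13,0x06,0x0d,0x0b] = cf a2 34 c6

#0 dst[0x0c+3] := {0x22,0x76,0xba}
#1 dst[0x00+4] := {0x8e,0x35,0xa2,0xcf}
#2 dst[0x0a+4] := {0xb3,0xc6,0xb5,0x34}
#3 dst[0x16+4] := {0xcf,0x76,0xba,0x1b}
#4 dst[0x05+3] := {0x35,0xa2,0xcf}
query mem[0x13]=0xcf, mem[0x06]=0xa2, mem[0x0d]=0x34, mem[0x0b]=0xc6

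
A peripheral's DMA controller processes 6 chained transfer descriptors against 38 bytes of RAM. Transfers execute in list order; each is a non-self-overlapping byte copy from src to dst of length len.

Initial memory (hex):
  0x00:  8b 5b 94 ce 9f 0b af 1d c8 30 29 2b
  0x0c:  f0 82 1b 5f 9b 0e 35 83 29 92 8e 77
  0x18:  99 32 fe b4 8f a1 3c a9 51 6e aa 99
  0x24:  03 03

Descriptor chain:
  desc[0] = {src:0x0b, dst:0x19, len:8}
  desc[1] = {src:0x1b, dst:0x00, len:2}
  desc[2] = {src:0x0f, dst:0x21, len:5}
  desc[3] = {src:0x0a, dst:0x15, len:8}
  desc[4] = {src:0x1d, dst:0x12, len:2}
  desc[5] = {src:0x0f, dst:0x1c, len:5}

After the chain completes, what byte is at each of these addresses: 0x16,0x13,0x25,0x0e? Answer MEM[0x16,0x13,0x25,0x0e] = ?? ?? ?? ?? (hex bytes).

MEM[0x16,0x13,0x25,0x0e] = 2b 9b 83 1b

  after D0: wrote 8B at 0x19 = 2bf0821b5f9b0e35
  after D1: wrote 2B at 0x00 = 821b
  after D2: wrote 5B at 0x21 = 5f9b0e3583
  after D3: wrote 8B at 0x15 = 292bf0821b5f9b0e
  after D4: wrote 2B at 0x12 = 5f9b
  after D5: wrote 5B at 0x1c = 5f9b0e5f9b
query mem[0x16]=0x2b, mem[0x13]=0x9b, mem[0x25]=0x83, mem[0x0e]=0x1b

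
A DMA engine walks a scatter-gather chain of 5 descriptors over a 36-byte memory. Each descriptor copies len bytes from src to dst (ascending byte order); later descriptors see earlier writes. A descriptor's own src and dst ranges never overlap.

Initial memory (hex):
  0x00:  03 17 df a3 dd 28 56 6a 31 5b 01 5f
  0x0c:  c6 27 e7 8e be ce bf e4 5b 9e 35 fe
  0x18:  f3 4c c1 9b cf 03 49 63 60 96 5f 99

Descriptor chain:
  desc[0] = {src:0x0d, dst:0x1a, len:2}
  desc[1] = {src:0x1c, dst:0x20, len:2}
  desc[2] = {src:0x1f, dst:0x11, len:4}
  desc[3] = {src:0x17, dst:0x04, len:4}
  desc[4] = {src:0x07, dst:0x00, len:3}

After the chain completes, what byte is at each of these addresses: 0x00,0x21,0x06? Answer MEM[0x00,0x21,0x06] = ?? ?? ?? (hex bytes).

#0 dst[0x1a+2] := {0x27,0xe7}
#1 dst[0x20+2] := {0xcf,0x03}
#2 dst[0x11+4] := {0x63,0xcf,0x03,0x5f}
#3 dst[0x04+4] := {0xfe,0xf3,0x4c,0x27}
#4 dst[0x00+3] := {0x27,0x31,0x5b}
query mem[0x00]=0x27, mem[0x21]=0x03, mem[0x06]=0x4c

MEM[0x00,0x21,0x06] = 27 03 4c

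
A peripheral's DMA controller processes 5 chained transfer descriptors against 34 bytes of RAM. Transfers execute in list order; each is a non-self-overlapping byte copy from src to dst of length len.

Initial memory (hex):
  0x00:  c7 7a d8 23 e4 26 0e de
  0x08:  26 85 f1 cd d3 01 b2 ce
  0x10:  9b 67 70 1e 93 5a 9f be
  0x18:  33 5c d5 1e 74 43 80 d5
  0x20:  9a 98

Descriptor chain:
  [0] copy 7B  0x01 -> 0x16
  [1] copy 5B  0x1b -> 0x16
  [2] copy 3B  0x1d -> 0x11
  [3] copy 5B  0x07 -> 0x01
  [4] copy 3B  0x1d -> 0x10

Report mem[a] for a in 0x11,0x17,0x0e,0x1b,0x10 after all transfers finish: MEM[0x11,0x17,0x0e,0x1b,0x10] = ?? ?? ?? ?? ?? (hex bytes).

#0 dst[0x16+7] := {0x7a,0xd8,0x23,0xe4,0x26,0x0e,0xde}
#1 dst[0x16+5] := {0x0e,0xde,0x43,0x80,0xd5}
#2 dst[0x11+3] := {0x43,0x80,0xd5}
#3 dst[0x01+5] := {0xde,0x26,0x85,0xf1,0xcd}
#4 dst[0x10+3] := {0x43,0x80,0xd5}
query mem[0x11]=0x80, mem[0x17]=0xde, mem[0x0e]=0xb2, mem[0x1b]=0x0e, mem[0x10]=0x43

MEM[0x11,0x17,0x0e,0x1b,0x10] = 80 de b2 0e 43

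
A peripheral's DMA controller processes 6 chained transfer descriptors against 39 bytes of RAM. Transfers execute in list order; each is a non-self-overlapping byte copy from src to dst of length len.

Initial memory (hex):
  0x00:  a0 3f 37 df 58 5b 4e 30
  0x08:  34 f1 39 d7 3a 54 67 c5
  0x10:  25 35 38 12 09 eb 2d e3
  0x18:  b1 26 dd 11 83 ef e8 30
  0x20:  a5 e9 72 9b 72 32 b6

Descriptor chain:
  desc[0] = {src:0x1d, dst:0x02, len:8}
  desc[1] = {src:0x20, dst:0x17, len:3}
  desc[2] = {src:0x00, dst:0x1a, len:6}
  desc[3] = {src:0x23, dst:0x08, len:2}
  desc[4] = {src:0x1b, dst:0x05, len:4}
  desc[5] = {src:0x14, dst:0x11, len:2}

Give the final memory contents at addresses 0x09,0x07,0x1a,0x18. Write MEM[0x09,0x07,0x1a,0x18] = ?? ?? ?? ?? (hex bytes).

#0 dst[0x02+8] := {0xef,0xe8,0x30,0xa5,0xe9,0x72,0x9b,0x72}
#1 dst[0x17+3] := {0xa5,0xe9,0x72}
#2 dst[0x1a+6] := {0xa0,0x3f,0xef,0xe8,0x30,0xa5}
#3 dst[0x08+2] := {0x9b,0x72}
#4 dst[0x05+4] := {0x3f,0xef,0xe8,0x30}
#5 dst[0x11+2] := {0x09,0xeb}
query mem[0x09]=0x72, mem[0x07]=0xe8, mem[0x1a]=0xa0, mem[0x18]=0xe9

MEM[0x09,0x07,0x1a,0x18] = 72 e8 a0 e9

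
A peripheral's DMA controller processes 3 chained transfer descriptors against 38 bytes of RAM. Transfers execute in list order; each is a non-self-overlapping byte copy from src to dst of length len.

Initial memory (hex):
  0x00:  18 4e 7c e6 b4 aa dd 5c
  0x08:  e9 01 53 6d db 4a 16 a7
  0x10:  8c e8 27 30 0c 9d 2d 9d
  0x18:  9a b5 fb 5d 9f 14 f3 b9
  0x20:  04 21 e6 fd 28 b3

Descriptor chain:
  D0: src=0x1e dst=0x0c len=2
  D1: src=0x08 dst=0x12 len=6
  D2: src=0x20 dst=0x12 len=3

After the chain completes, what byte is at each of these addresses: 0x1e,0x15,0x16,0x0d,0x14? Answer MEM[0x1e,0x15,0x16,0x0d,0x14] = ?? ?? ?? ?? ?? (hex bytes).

MEM[0x1e,0x15,0x16,0x0d,0x14] = f3 6d f3 b9 e6

#0 dst[0x0c+2] := {0xf3,0xb9}
#1 dst[0x12+6] := {0xe9,0x01,0x53,0x6d,0xf3,0xb9}
#2 dst[0x12+3] := {0x04,0x21,0xe6}
query mem[0x1e]=0xf3, mem[0x15]=0x6d, mem[0x16]=0xf3, mem[0x0d]=0xb9, mem[0x14]=0xe6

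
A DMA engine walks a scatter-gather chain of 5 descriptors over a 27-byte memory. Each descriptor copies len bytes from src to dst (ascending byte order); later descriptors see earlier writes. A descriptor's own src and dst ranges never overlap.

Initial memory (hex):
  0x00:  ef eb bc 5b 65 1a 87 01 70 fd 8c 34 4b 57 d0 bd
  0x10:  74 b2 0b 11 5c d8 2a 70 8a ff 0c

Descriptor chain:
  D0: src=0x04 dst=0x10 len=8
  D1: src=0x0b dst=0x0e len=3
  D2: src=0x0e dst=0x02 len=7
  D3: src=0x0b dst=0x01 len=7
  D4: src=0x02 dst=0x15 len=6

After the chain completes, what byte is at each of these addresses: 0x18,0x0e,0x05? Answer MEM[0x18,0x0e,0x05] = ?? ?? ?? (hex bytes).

MEM[0x18,0x0e,0x05] = 4b 34 4b

D0: mem[0x10..0x17] <- [65 1a 87 01 70 fd 8c 34]
D1: mem[0x0e..0x10] <- [34 4b 57]
D2: mem[0x02..0x08] <- [34 4b 57 1a 87 01 70]
D3: mem[0x01..0x07] <- [34 4b 57 34 4b 57 1a]
D4: mem[0x15..0x1a] <- [4b 57 34 4b 57 1a]
query mem[0x18]=0x4b, mem[0x0e]=0x34, mem[0x05]=0x4b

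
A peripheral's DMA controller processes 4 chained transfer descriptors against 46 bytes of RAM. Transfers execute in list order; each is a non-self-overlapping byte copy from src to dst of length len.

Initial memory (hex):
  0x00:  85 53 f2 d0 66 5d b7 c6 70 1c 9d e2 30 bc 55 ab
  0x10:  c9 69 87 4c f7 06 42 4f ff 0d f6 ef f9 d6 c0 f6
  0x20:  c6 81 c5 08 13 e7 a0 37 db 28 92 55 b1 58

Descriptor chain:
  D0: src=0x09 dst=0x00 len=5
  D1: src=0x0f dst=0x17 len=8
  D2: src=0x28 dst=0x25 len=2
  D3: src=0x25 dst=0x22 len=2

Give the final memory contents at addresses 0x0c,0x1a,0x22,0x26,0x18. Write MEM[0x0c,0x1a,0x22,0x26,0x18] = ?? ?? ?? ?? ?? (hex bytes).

#0 dst[0x00+5] := {0x1c,0x9d,0xe2,0x30,0xbc}
#1 dst[0x17+8] := {0xab,0xc9,0x69,0x87,0x4c,0xf7,0x06,0x42}
#2 dst[0x25+2] := {0xdb,0x28}
#3 dst[0x22+2] := {0xdb,0x28}
query mem[0x0c]=0x30, mem[0x1a]=0x87, mem[0x22]=0xdb, mem[0x26]=0x28, mem[0x18]=0xc9

MEM[0x0c,0x1a,0x22,0x26,0x18] = 30 87 db 28 c9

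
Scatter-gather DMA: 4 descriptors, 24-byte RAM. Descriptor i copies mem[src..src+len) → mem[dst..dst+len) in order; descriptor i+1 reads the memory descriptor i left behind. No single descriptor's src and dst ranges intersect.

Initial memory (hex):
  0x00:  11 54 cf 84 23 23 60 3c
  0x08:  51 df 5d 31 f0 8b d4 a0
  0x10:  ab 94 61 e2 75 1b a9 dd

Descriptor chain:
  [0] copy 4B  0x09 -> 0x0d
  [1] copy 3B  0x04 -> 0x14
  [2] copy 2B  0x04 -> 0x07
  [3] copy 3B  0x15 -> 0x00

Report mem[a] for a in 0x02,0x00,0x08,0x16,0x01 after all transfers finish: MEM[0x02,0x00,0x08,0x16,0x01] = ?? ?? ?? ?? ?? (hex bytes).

MEM[0x02,0x00,0x08,0x16,0x01] = dd 23 23 60 60

  after D0: wrote 4B at 0x0d = df5d31f0
  after D1: wrote 3B at 0x14 = 232360
  after D2: wrote 2B at 0x07 = 2323
  after D3: wrote 3B at 0x00 = 2360dd
query mem[0x02]=0xdd, mem[0x00]=0x23, mem[0x08]=0x23, mem[0x16]=0x60, mem[0x01]=0x60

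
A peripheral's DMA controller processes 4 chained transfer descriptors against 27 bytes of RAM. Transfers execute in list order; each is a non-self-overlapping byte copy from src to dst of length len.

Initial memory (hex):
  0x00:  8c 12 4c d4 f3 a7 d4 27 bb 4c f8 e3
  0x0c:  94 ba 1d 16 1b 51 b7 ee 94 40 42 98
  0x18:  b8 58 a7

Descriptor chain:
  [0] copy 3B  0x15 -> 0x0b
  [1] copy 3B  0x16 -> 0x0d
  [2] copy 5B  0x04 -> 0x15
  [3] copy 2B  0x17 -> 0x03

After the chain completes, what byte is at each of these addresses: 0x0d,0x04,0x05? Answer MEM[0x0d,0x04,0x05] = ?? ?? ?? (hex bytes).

MEM[0x0d,0x04,0x05] = 42 27 a7

#0 dst[0x0b+3] := {0x40,0x42,0x98}
#1 dst[0x0d+3] := {0x42,0x98,0xb8}
#2 dst[0x15+5] := {0xf3,0xa7,0xd4,0x27,0xbb}
#3 dst[0x03+2] := {0xd4,0x27}
query mem[0x0d]=0x42, mem[0x04]=0x27, mem[0x05]=0xa7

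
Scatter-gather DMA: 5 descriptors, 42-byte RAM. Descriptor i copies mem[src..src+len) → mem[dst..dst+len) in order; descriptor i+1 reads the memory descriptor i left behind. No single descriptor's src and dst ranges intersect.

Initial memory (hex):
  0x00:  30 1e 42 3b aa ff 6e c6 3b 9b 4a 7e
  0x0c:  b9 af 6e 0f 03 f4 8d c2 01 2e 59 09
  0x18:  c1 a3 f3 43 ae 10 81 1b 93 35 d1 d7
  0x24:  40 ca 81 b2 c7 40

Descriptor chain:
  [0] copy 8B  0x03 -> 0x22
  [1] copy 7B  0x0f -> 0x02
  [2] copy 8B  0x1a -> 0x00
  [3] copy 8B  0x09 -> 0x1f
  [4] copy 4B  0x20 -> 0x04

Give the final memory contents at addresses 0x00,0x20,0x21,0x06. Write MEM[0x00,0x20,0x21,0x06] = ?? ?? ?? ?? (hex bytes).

  after D0: wrote 8B at 0x22 = 3baaff6ec63b9b4a
  after D1: wrote 7B at 0x02 = 0f03f48dc2012e
  after D2: wrote 8B at 0x00 = f343ae10811b9335
  after D3: wrote 8B at 0x1f = 9b4a7eb9af6e0f03
  after D4: wrote 4B at 0x04 = 4a7eb9af
query mem[0x00]=0xf3, mem[0x20]=0x4a, mem[0x21]=0x7e, mem[0x06]=0xb9

MEM[0x00,0x20,0x21,0x06] = f3 4a 7e b9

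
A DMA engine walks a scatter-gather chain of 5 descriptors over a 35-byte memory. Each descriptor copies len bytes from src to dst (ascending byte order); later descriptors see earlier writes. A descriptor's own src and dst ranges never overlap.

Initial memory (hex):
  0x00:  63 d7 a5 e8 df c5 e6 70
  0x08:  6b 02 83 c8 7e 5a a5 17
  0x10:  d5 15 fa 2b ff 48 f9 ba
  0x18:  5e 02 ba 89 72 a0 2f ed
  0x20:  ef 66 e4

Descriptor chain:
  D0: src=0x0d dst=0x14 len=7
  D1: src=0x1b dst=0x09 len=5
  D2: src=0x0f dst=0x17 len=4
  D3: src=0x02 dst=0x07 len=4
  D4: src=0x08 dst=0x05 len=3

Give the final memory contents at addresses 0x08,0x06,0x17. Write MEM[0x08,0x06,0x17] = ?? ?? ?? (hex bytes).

D0: mem[0x14..0x1a] <- [5a a5 17 d5 15 fa 2b]
D1: mem[0x09..0x0d] <- [89 72 a0 2f ed]
D2: mem[0x17..0x1a] <- [17 d5 15 fa]
D3: mem[0x07..0x0a] <- [a5 e8 df c5]
D4: mem[0x05..0x07] <- [e8 df c5]
query mem[0x08]=0xe8, mem[0x06]=0xdf, mem[0x17]=0x17

MEM[0x08,0x06,0x17] = e8 df 17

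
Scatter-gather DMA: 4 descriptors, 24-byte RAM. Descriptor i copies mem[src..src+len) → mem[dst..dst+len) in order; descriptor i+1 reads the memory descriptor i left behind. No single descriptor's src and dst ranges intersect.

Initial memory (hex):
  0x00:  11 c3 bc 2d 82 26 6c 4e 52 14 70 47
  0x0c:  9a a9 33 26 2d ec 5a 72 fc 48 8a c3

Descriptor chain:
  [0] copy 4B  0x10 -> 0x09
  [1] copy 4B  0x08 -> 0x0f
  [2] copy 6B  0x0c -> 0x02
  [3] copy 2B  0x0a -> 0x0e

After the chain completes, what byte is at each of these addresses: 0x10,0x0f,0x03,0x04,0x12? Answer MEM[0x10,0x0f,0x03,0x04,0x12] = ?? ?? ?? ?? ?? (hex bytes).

MEM[0x10,0x0f,0x03,0x04,0x12] = 2d 5a a9 33 5a

D0: mem[0x09..0x0c] <- [2d ec 5a 72]
D1: mem[0x0f..0x12] <- [52 2d ec 5a]
D2: mem[0x02..0x07] <- [72 a9 33 52 2d ec]
D3: mem[0x0e..0x0f] <- [ec 5a]
query mem[0x10]=0x2d, mem[0x0f]=0x5a, mem[0x03]=0xa9, mem[0x04]=0x33, mem[0x12]=0x5a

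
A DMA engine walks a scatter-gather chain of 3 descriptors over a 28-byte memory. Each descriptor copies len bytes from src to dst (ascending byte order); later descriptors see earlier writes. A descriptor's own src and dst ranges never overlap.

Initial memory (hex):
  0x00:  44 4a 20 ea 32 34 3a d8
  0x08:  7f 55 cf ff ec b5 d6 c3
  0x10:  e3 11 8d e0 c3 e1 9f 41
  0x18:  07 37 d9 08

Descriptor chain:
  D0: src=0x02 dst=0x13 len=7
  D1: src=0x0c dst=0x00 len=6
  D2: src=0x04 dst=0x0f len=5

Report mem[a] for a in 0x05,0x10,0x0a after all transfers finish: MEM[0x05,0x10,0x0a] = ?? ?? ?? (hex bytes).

D0: mem[0x13..0x19] <- [20 ea 32 34 3a d8 7f]
D1: mem[0x00..0x05] <- [ec b5 d6 c3 e3 11]
D2: mem[0x0f..0x13] <- [e3 11 3a d8 7f]
query mem[0x05]=0x11, mem[0x10]=0x11, mem[0x0a]=0xcf

MEM[0x05,0x10,0x0a] = 11 11 cf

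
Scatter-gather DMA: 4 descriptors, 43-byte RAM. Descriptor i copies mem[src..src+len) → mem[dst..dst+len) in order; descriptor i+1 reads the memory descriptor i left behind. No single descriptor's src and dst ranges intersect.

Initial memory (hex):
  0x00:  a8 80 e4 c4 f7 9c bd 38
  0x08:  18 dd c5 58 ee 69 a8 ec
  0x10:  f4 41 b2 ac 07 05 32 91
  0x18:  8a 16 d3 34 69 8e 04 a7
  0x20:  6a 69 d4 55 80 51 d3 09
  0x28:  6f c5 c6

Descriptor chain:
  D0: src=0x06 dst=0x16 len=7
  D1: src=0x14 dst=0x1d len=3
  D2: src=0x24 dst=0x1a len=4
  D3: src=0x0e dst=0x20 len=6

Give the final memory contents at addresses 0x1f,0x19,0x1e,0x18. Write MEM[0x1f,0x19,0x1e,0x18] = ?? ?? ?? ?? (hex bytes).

#0 dst[0x16+7] := {0xbd,0x38,0x18,0xdd,0xc5,0x58,0xee}
#1 dst[0x1d+3] := {0x07,0x05,0xbd}
#2 dst[0x1a+4] := {0x80,0x51,0xd3,0x09}
#3 dst[0x20+6] := {0xa8,0xec,0xf4,0x41,0xb2,0xac}
query mem[0x1f]=0xbd, mem[0x19]=0xdd, mem[0x1e]=0x05, mem[0x18]=0x18

MEM[0x1f,0x19,0x1e,0x18] = bd dd 05 18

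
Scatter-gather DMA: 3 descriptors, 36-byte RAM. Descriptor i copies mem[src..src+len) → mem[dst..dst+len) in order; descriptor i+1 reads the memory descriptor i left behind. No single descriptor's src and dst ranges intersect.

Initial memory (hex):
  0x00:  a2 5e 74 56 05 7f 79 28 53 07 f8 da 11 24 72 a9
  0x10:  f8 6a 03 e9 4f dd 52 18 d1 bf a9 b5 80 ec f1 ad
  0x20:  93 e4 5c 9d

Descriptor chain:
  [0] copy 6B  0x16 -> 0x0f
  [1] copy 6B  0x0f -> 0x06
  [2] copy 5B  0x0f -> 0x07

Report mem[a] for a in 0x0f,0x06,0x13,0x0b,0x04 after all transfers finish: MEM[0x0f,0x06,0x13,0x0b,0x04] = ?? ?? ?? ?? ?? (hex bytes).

MEM[0x0f,0x06,0x13,0x0b,0x04] = 52 52 a9 a9 05

[0] 0x16->0x0f len=6 : 52 18 d1 bf a9 b5
[1] 0x0f->0x06 len=6 : 52 18 d1 bf a9 b5
[2] 0x0f->0x07 len=5 : 52 18 d1 bf a9
query mem[0x0f]=0x52, mem[0x06]=0x52, mem[0x13]=0xa9, mem[0x0b]=0xa9, mem[0x04]=0x05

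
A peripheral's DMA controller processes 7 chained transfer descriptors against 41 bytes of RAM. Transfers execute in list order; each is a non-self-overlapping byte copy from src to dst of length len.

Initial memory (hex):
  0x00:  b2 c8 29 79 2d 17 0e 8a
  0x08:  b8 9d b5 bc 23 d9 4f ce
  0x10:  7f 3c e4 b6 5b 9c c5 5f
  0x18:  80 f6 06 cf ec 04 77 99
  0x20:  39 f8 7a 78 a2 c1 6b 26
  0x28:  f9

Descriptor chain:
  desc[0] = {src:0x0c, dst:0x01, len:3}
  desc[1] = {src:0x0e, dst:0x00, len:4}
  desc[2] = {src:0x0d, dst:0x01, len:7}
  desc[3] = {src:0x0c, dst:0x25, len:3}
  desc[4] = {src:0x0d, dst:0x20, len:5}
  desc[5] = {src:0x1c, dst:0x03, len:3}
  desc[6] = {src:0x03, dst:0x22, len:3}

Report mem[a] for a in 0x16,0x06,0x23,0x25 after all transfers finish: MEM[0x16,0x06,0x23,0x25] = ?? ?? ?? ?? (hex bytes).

D0: mem[0x01..0x03] <- [23 d9 4f]
D1: mem[0x00..0x03] <- [4f ce 7f 3c]
D2: mem[0x01..0x07] <- [d9 4f ce 7f 3c e4 b6]
D3: mem[0x25..0x27] <- [23 d9 4f]
D4: mem[0x20..0x24] <- [d9 4f ce 7f 3c]
D5: mem[0x03..0x05] <- [ec 04 77]
D6: mem[0x22..0x24] <- [ec 04 77]
query mem[0x16]=0xc5, mem[0x06]=0xe4, mem[0x23]=0x04, mem[0x25]=0x23

MEM[0x16,0x06,0x23,0x25] = c5 e4 04 23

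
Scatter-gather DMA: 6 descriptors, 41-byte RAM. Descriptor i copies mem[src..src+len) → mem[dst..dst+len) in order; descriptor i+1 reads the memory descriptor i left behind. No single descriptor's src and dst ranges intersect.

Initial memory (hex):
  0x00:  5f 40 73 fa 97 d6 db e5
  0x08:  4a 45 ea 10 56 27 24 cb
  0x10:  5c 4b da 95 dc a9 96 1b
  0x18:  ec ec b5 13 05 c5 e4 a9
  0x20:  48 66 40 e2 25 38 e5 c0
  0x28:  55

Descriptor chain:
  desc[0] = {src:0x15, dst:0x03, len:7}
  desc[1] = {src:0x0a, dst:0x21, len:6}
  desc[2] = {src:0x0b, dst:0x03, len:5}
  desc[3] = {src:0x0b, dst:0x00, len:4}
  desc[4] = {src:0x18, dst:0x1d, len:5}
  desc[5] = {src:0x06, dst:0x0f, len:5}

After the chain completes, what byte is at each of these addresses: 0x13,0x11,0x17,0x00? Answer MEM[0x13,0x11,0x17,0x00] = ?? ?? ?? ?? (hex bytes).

[0] 0x15->0x03 len=7 : a9 96 1b ec ec b5 13
[1] 0x0a->0x21 len=6 : ea 10 56 27 24 cb
[2] 0x0b->0x03 len=5 : 10 56 27 24 cb
[3] 0x0b->0x00 len=4 : 10 56 27 24
[4] 0x18->0x1d len=5 : ec ec b5 13 05
[5] 0x06->0x0f len=5 : 24 cb b5 13 ea
query mem[0x13]=0xea, mem[0x11]=0xb5, mem[0x17]=0x1b, mem[0x00]=0x10

MEM[0x13,0x11,0x17,0x00] = ea b5 1b 10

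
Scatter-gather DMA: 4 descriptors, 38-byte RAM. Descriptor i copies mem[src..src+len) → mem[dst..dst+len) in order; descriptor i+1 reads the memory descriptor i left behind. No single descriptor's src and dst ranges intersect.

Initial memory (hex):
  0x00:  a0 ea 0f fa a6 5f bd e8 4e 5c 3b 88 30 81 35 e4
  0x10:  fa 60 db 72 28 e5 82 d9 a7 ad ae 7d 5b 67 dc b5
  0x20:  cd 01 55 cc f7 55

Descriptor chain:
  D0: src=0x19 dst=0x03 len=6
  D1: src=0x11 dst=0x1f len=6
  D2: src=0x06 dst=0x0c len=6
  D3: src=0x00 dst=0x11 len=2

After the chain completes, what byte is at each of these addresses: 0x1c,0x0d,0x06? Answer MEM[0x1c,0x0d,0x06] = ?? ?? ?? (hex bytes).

MEM[0x1c,0x0d,0x06] = 5b 67 5b

D0: mem[0x03..0x08] <- [ad ae 7d 5b 67 dc]
D1: mem[0x1f..0x24] <- [60 db 72 28 e5 82]
D2: mem[0x0c..0x11] <- [5b 67 dc 5c 3b 88]
D3: mem[0x11..0x12] <- [a0 ea]
query mem[0x1c]=0x5b, mem[0x0d]=0x67, mem[0x06]=0x5b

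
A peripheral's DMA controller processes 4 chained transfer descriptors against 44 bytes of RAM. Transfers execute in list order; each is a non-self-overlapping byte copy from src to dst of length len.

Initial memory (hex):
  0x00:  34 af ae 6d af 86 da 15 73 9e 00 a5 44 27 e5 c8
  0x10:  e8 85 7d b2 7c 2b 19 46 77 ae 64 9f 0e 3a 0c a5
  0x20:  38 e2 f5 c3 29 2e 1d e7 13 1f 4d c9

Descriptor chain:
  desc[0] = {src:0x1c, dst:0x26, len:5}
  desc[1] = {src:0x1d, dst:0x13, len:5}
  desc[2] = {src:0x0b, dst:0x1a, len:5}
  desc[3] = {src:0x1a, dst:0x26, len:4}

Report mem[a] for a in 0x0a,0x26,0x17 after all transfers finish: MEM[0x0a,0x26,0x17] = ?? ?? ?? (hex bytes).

MEM[0x0a,0x26,0x17] = 00 a5 e2

[0] 0x1c->0x26 len=5 : 0e 3a 0c a5 38
[1] 0x1d->0x13 len=5 : 3a 0c a5 38 e2
[2] 0x0b->0x1a len=5 : a5 44 27 e5 c8
[3] 0x1a->0x26 len=4 : a5 44 27 e5
query mem[0x0a]=0x00, mem[0x26]=0xa5, mem[0x17]=0xe2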